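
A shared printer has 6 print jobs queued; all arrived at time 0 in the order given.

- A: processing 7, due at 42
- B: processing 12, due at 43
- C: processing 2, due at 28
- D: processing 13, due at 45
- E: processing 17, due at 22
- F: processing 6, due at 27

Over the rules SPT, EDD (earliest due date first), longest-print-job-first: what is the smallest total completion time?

SPT (increasing processing time): C F A B D E.
C: 0→2
F: 2→8
A: 8→15
B: 15→27
D: 27→40
E: 40→57
Sum = 2+8+15+27+40+57 = 149.
EDD (increasing due date): E F C A B D.
E: 0→17
F: 17→23
C: 23→25
A: 25→32
B: 32→44
D: 44→57
Sum = 17+23+25+32+44+57 = 198.
LPT (decreasing processing time): E D B A F C.
E: 0→17
D: 17→30
B: 30→42
A: 42→49
F: 49→55
C: 55→57
Sum = 17+30+42+49+55+57 = 250.
SPT 149, EDD 198, LPT 250 → minimum 149.

149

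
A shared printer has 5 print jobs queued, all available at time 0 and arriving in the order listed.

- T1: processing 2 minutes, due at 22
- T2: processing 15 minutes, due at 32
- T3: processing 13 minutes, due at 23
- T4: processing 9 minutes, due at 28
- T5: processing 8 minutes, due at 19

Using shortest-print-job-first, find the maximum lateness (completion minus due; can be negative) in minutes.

15

SPT (increasing processing time): T1 T5 T4 T3 T2.
T1: 0→2, due 22, lateness -20
T5: 2→10, due 19, lateness -9
T4: 10→19, due 28, lateness -9
T3: 19→32, due 23, lateness 9
T2: 32→47, due 32, lateness 15
Maximum = 15.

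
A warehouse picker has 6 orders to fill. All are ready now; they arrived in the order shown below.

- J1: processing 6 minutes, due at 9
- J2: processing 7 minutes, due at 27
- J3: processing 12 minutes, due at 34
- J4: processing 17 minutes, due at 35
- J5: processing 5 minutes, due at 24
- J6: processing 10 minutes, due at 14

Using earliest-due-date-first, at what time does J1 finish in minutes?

EDD (increasing due date): J1 J6 J5 J2 J3 J4.
J1: 0→6

6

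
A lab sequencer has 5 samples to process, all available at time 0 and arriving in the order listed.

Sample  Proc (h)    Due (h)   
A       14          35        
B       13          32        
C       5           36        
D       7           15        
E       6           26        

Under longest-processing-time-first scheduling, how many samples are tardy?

3

LPT (decreasing processing time): A B D E C.
A: 0→14, due 35, tardiness 0
B: 14→27, due 32, tardiness 0
D: 27→34, due 15, tardiness 19
E: 34→40, due 26, tardiness 14
C: 40→45, due 36, tardiness 9
Late samples: 3.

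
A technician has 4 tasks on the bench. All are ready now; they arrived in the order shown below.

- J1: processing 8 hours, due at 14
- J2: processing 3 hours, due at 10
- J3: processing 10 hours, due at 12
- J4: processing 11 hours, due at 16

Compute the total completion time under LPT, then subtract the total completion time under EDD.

24

LPT (decreasing processing time): J4 J3 J1 J2.
J4: 0→11
J3: 11→21
J1: 21→29
J2: 29→32
Sum = 11+21+29+32 = 93.
EDD (increasing due date): J2 J3 J1 J4.
J2: 0→3
J3: 3→13
J1: 13→21
J4: 21→32
Sum = 3+13+21+32 = 69.
Difference = 93 − 69 = 24.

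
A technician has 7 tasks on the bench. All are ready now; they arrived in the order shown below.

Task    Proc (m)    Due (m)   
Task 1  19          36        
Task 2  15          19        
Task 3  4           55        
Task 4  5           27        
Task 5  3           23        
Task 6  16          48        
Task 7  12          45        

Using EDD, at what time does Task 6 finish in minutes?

70

EDD (increasing due date): Task 2 Task 5 Task 4 Task 1 Task 7 Task 6 Task 3.
Task 2: 0→15
Task 5: 15→18
Task 4: 18→23
Task 1: 23→42
Task 7: 42→54
Task 6: 54→70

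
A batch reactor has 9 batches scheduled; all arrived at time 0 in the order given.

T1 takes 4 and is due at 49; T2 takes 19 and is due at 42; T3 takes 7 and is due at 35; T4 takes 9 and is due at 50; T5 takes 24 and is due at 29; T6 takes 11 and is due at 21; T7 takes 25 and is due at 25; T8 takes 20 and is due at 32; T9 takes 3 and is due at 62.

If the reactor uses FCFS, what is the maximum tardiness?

87

FIFO (arrival order): T1 T2 T3 T4 T5 T6 T7 T8 T9.
T1: 0→4, due 49, tardiness 0
T2: 4→23, due 42, tardiness 0
T3: 23→30, due 35, tardiness 0
T4: 30→39, due 50, tardiness 0
T5: 39→63, due 29, tardiness 34
T6: 63→74, due 21, tardiness 53
T7: 74→99, due 25, tardiness 74
T8: 99→119, due 32, tardiness 87
T9: 119→122, due 62, tardiness 60
Maximum = 87.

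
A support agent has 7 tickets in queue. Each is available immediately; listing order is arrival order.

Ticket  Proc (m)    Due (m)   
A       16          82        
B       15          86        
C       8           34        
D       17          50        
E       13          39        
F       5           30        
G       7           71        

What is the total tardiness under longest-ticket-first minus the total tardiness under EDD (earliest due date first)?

113

LPT (decreasing processing time): D A B E C G F.
D: 0→17, due 50, tardiness 0
A: 17→33, due 82, tardiness 0
B: 33→48, due 86, tardiness 0
E: 48→61, due 39, tardiness 22
C: 61→69, due 34, tardiness 35
G: 69→76, due 71, tardiness 5
F: 76→81, due 30, tardiness 51
Sum = 0+0+0+22+35+5+51 = 113.
EDD (increasing due date): F C E D G A B.
F: 0→5, due 30, tardiness 0
C: 5→13, due 34, tardiness 0
E: 13→26, due 39, tardiness 0
D: 26→43, due 50, tardiness 0
G: 43→50, due 71, tardiness 0
A: 50→66, due 82, tardiness 0
B: 66→81, due 86, tardiness 0
Sum = 0+0+0+0+0+0+0 = 0.
Difference = 113 − 0 = 113.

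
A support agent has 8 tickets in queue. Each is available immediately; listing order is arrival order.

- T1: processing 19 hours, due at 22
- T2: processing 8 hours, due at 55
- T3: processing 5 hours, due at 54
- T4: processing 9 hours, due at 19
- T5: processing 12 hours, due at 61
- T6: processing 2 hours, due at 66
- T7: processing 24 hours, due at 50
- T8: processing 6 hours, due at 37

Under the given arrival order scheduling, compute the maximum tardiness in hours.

FIFO (arrival order): T1 T2 T3 T4 T5 T6 T7 T8.
T1: 0→19, due 22, tardiness 0
T2: 19→27, due 55, tardiness 0
T3: 27→32, due 54, tardiness 0
T4: 32→41, due 19, tardiness 22
T5: 41→53, due 61, tardiness 0
T6: 53→55, due 66, tardiness 0
T7: 55→79, due 50, tardiness 29
T8: 79→85, due 37, tardiness 48
Maximum = 48.

48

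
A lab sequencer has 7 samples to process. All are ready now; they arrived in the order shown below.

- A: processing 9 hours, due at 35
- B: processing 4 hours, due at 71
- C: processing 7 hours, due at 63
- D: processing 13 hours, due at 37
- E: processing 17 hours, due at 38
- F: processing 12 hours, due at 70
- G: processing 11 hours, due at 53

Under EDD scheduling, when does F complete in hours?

69

EDD (increasing due date): A D E G C F B.
A: 0→9
D: 9→22
E: 22→39
G: 39→50
C: 50→57
F: 57→69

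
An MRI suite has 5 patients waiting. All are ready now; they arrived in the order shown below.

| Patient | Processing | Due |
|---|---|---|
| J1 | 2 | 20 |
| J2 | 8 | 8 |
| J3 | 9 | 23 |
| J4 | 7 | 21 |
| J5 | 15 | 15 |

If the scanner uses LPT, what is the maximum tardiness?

24

LPT (decreasing processing time): J5 J3 J2 J4 J1.
J5: 0→15, due 15, tardiness 0
J3: 15→24, due 23, tardiness 1
J2: 24→32, due 8, tardiness 24
J4: 32→39, due 21, tardiness 18
J1: 39→41, due 20, tardiness 21
Maximum = 24.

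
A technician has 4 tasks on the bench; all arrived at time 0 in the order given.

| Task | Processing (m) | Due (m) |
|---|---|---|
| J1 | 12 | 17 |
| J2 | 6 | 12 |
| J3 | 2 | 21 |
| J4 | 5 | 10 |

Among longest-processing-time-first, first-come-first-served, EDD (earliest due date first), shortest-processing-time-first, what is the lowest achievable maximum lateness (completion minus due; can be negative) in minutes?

6

LPT (decreasing processing time): J1 J2 J4 J3.
J1: 0→12, due 17, lateness -5
J2: 12→18, due 12, lateness 6
J4: 18→23, due 10, lateness 13
J3: 23→25, due 21, lateness 4
Maximum = 13.
FIFO (arrival order): J1 J2 J3 J4.
J1: 0→12, due 17, lateness -5
J2: 12→18, due 12, lateness 6
J3: 18→20, due 21, lateness -1
J4: 20→25, due 10, lateness 15
Maximum = 15.
EDD (increasing due date): J4 J2 J1 J3.
J4: 0→5, due 10, lateness -5
J2: 5→11, due 12, lateness -1
J1: 11→23, due 17, lateness 6
J3: 23→25, due 21, lateness 4
Maximum = 6.
SPT (increasing processing time): J3 J4 J2 J1.
J3: 0→2, due 21, lateness -19
J4: 2→7, due 10, lateness -3
J2: 7→13, due 12, lateness 1
J1: 13→25, due 17, lateness 8
Maximum = 8.
LPT 13, FIFO 15, EDD 6, SPT 8 → minimum 6.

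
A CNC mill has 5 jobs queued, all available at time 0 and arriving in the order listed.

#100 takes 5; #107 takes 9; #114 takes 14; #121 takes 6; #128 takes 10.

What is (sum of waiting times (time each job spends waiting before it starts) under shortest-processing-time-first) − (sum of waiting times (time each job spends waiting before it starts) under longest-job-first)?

-44

SPT (increasing processing time): #100 #121 #107 #128 #114.
#100: waits 0, runs 0→5
#121: waits 5, runs 5→11
#107: waits 11, runs 11→20
#128: waits 20, runs 20→30
#114: waits 30, runs 30→44
Sum = 0+5+11+20+30 = 66.
LPT (decreasing processing time): #114 #128 #107 #121 #100.
#114: waits 0, runs 0→14
#128: waits 14, runs 14→24
#107: waits 24, runs 24→33
#121: waits 33, runs 33→39
#100: waits 39, runs 39→44
Sum = 0+14+24+33+39 = 110.
Difference = 66 − 110 = -44.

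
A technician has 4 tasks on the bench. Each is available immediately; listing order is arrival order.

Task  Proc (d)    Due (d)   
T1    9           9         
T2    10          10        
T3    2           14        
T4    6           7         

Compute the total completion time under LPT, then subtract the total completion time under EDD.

8

LPT (decreasing processing time): T2 T1 T4 T3.
T2: 0→10
T1: 10→19
T4: 19→25
T3: 25→27
Sum = 10+19+25+27 = 81.
EDD (increasing due date): T4 T1 T2 T3.
T4: 0→6
T1: 6→15
T2: 15→25
T3: 25→27
Sum = 6+15+25+27 = 73.
Difference = 81 − 73 = 8.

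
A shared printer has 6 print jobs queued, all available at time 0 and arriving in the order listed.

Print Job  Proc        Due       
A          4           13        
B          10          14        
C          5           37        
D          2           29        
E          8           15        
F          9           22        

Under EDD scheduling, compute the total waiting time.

104

EDD (increasing due date): A B E F D C.
A: waits 0, runs 0→4
B: waits 4, runs 4→14
E: waits 14, runs 14→22
F: waits 22, runs 22→31
D: waits 31, runs 31→33
C: waits 33, runs 33→38
Sum = 0+4+14+22+31+33 = 104.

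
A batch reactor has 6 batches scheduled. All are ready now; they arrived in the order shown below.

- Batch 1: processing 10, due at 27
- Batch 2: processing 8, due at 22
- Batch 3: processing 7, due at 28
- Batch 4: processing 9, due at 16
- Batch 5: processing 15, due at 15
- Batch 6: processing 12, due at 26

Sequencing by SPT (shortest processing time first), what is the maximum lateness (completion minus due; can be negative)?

46

SPT (increasing processing time): Batch 3 Batch 2 Batch 4 Batch 1 Batch 6 Batch 5.
Batch 3: 0→7, due 28, lateness -21
Batch 2: 7→15, due 22, lateness -7
Batch 4: 15→24, due 16, lateness 8
Batch 1: 24→34, due 27, lateness 7
Batch 6: 34→46, due 26, lateness 20
Batch 5: 46→61, due 15, lateness 46
Maximum = 46.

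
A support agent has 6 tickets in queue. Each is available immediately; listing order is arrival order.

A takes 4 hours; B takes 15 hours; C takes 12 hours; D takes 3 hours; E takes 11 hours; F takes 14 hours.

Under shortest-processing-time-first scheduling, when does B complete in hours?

59

SPT (increasing processing time): D A E C F B.
D: 0→3
A: 3→7
E: 7→18
C: 18→30
F: 30→44
B: 44→59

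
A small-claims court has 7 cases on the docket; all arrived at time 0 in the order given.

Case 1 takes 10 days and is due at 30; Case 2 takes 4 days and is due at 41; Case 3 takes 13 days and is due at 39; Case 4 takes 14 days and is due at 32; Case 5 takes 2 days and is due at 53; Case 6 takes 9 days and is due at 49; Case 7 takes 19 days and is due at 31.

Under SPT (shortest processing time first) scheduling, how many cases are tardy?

SPT (increasing processing time): Case 5 Case 2 Case 6 Case 1 Case 3 Case 4 Case 7.
Case 5: 0→2, due 53, tardiness 0
Case 2: 2→6, due 41, tardiness 0
Case 6: 6→15, due 49, tardiness 0
Case 1: 15→25, due 30, tardiness 0
Case 3: 25→38, due 39, tardiness 0
Case 4: 38→52, due 32, tardiness 20
Case 7: 52→71, due 31, tardiness 40
Late cases: 2.

2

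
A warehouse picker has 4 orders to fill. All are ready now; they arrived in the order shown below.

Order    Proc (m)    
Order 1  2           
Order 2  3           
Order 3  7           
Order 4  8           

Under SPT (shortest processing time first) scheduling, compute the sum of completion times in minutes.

39

SPT (increasing processing time): Order 1 Order 2 Order 3 Order 4.
Order 1: 0→2
Order 2: 2→5
Order 3: 5→12
Order 4: 12→20
Sum = 2+5+12+20 = 39.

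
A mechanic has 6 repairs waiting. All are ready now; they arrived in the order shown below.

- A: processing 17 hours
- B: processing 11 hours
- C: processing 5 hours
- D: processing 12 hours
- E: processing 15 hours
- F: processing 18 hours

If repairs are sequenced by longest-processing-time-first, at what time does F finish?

LPT (decreasing processing time): F A E D B C.
F: 0→18

18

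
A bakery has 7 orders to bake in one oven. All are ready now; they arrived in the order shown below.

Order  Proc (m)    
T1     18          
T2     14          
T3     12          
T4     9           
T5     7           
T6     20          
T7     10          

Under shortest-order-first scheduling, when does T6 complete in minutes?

SPT (increasing processing time): T5 T4 T7 T3 T2 T1 T6.
T5: 0→7
T4: 7→16
T7: 16→26
T3: 26→38
T2: 38→52
T1: 52→70
T6: 70→90

90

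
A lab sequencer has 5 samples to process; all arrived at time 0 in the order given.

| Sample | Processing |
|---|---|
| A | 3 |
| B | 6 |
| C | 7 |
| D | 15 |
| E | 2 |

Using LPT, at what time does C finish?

22

LPT (decreasing processing time): D C B A E.
D: 0→15
C: 15→22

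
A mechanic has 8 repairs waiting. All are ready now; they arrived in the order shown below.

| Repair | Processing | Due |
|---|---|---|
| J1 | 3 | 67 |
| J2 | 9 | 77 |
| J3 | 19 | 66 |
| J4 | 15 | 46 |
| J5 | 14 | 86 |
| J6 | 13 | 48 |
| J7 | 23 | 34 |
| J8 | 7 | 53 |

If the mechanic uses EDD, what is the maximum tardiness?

17

EDD (increasing due date): J7 J4 J6 J8 J3 J1 J2 J5.
J7: 0→23, due 34, tardiness 0
J4: 23→38, due 46, tardiness 0
J6: 38→51, due 48, tardiness 3
J8: 51→58, due 53, tardiness 5
J3: 58→77, due 66, tardiness 11
J1: 77→80, due 67, tardiness 13
J2: 80→89, due 77, tardiness 12
J5: 89→103, due 86, tardiness 17
Maximum = 17.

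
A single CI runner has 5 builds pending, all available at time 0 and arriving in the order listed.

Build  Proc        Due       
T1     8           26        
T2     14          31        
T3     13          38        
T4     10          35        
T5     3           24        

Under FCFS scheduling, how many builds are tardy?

2

FIFO (arrival order): T1 T2 T3 T4 T5.
T1: 0→8, due 26, tardiness 0
T2: 8→22, due 31, tardiness 0
T3: 22→35, due 38, tardiness 0
T4: 35→45, due 35, tardiness 10
T5: 45→48, due 24, tardiness 24
Late builds: 2.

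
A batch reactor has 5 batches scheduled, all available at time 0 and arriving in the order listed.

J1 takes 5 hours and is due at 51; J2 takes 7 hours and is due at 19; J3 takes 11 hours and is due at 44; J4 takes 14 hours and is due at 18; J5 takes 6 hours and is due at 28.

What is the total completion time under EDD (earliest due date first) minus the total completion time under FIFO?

23

EDD (increasing due date): J4 J2 J5 J3 J1.
J4: 0→14
J2: 14→21
J5: 21→27
J3: 27→38
J1: 38→43
Sum = 14+21+27+38+43 = 143.
FIFO (arrival order): J1 J2 J3 J4 J5.
J1: 0→5
J2: 5→12
J3: 12→23
J4: 23→37
J5: 37→43
Sum = 5+12+23+37+43 = 120.
Difference = 143 − 120 = 23.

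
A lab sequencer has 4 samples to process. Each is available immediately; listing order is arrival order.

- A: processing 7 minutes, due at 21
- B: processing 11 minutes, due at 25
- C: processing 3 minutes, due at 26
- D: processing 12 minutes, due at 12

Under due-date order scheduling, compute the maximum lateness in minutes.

7

EDD (increasing due date): D A B C.
D: 0→12, due 12, lateness 0
A: 12→19, due 21, lateness -2
B: 19→30, due 25, lateness 5
C: 30→33, due 26, lateness 7
Maximum = 7.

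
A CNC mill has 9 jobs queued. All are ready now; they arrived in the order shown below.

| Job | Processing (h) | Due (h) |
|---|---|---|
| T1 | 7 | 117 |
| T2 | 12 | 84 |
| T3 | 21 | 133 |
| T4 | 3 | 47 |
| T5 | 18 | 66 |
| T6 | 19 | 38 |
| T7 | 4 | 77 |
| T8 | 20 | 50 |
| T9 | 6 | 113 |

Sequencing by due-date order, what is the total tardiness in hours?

0

EDD (increasing due date): T6 T4 T8 T5 T7 T2 T9 T1 T3.
T6: 0→19, due 38, tardiness 0
T4: 19→22, due 47, tardiness 0
T8: 22→42, due 50, tardiness 0
T5: 42→60, due 66, tardiness 0
T7: 60→64, due 77, tardiness 0
T2: 64→76, due 84, tardiness 0
T9: 76→82, due 113, tardiness 0
T1: 82→89, due 117, tardiness 0
T3: 89→110, due 133, tardiness 0
Sum = 0+0+0+0+0+0+0+0+0 = 0.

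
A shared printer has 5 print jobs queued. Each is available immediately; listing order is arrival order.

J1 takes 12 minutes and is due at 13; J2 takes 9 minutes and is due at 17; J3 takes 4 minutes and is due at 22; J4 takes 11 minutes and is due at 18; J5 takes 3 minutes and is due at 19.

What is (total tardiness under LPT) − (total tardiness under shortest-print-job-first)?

LPT (decreasing processing time): J1 J4 J2 J3 J5.
J1: 0→12, due 13, tardiness 0
J4: 12→23, due 18, tardiness 5
J2: 23→32, due 17, tardiness 15
J3: 32→36, due 22, tardiness 14
J5: 36→39, due 19, tardiness 20
Sum = 0+5+15+14+20 = 54.
SPT (increasing processing time): J5 J3 J2 J4 J1.
J5: 0→3, due 19, tardiness 0
J3: 3→7, due 22, tardiness 0
J2: 7→16, due 17, tardiness 0
J4: 16→27, due 18, tardiness 9
J1: 27→39, due 13, tardiness 26
Sum = 0+0+0+9+26 = 35.
Difference = 54 − 35 = 19.

19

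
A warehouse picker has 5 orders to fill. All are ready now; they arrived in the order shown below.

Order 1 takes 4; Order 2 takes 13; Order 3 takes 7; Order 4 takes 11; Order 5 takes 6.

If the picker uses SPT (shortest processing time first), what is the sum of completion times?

100

SPT (increasing processing time): Order 1 Order 5 Order 3 Order 4 Order 2.
Order 1: 0→4
Order 5: 4→10
Order 3: 10→17
Order 4: 17→28
Order 2: 28→41
Sum = 4+10+17+28+41 = 100.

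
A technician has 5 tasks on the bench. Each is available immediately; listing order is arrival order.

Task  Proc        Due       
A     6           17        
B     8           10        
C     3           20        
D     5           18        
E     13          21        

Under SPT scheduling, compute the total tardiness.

SPT (increasing processing time): C D A B E.
C: 0→3, due 20, tardiness 0
D: 3→8, due 18, tardiness 0
A: 8→14, due 17, tardiness 0
B: 14→22, due 10, tardiness 12
E: 22→35, due 21, tardiness 14
Sum = 0+0+0+12+14 = 26.

26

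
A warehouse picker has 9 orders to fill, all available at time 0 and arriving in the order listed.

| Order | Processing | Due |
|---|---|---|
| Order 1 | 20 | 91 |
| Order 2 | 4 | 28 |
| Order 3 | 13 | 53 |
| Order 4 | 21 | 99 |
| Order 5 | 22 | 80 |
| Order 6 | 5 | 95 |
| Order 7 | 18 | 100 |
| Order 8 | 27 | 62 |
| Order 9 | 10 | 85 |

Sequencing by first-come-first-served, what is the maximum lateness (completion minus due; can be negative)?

68

FIFO (arrival order): Order 1 Order 2 Order 3 Order 4 Order 5 Order 6 Order 7 Order 8 Order 9.
Order 1: 0→20, due 91, lateness -71
Order 2: 20→24, due 28, lateness -4
Order 3: 24→37, due 53, lateness -16
Order 4: 37→58, due 99, lateness -41
Order 5: 58→80, due 80, lateness 0
Order 6: 80→85, due 95, lateness -10
Order 7: 85→103, due 100, lateness 3
Order 8: 103→130, due 62, lateness 68
Order 9: 130→140, due 85, lateness 55
Maximum = 68.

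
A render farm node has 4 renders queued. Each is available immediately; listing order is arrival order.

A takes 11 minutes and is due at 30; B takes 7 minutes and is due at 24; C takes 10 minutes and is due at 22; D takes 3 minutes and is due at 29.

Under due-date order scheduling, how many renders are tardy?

1

EDD (increasing due date): C B D A.
C: 0→10, due 22, tardiness 0
B: 10→17, due 24, tardiness 0
D: 17→20, due 29, tardiness 0
A: 20→31, due 30, tardiness 1
Late renders: 1.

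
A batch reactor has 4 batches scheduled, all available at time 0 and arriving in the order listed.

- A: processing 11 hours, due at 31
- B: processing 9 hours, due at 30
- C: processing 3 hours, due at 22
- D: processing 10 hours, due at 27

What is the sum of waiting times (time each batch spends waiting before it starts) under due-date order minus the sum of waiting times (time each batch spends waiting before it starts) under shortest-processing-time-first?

EDD (increasing due date): C D B A.
C: waits 0, runs 0→3
D: waits 3, runs 3→13
B: waits 13, runs 13→22
A: waits 22, runs 22→33
Sum = 0+3+13+22 = 38.
SPT (increasing processing time): C B D A.
C: waits 0, runs 0→3
B: waits 3, runs 3→12
D: waits 12, runs 12→22
A: waits 22, runs 22→33
Sum = 0+3+12+22 = 37.
Difference = 38 − 37 = 1.

1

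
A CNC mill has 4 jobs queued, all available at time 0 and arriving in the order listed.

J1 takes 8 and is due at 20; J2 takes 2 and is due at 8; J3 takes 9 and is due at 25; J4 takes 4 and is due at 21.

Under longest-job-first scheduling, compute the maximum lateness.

LPT (decreasing processing time): J3 J1 J4 J2.
J3: 0→9, due 25, lateness -16
J1: 9→17, due 20, lateness -3
J4: 17→21, due 21, lateness 0
J2: 21→23, due 8, lateness 15
Maximum = 15.

15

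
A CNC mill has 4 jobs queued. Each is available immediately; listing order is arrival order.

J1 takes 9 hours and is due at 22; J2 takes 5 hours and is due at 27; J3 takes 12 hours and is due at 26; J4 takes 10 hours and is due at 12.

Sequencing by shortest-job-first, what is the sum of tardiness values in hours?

22

SPT (increasing processing time): J2 J1 J4 J3.
J2: 0→5, due 27, tardiness 0
J1: 5→14, due 22, tardiness 0
J4: 14→24, due 12, tardiness 12
J3: 24→36, due 26, tardiness 10
Sum = 0+0+12+10 = 22.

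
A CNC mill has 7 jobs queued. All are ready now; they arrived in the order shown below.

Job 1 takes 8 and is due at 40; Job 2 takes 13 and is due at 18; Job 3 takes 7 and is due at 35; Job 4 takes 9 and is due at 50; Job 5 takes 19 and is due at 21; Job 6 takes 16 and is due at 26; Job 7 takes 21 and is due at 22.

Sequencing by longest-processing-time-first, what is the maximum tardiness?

58

LPT (decreasing processing time): Job 7 Job 5 Job 6 Job 2 Job 4 Job 1 Job 3.
Job 7: 0→21, due 22, tardiness 0
Job 5: 21→40, due 21, tardiness 19
Job 6: 40→56, due 26, tardiness 30
Job 2: 56→69, due 18, tardiness 51
Job 4: 69→78, due 50, tardiness 28
Job 1: 78→86, due 40, tardiness 46
Job 3: 86→93, due 35, tardiness 58
Maximum = 58.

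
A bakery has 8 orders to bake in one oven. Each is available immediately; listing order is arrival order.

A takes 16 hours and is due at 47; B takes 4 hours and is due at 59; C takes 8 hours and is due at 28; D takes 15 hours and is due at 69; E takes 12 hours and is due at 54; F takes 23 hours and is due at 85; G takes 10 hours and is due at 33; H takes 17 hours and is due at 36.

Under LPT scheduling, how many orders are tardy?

LPT (decreasing processing time): F H A D E G C B.
F: 0→23, due 85, tardiness 0
H: 23→40, due 36, tardiness 4
A: 40→56, due 47, tardiness 9
D: 56→71, due 69, tardiness 2
E: 71→83, due 54, tardiness 29
G: 83→93, due 33, tardiness 60
C: 93→101, due 28, tardiness 73
B: 101→105, due 59, tardiness 46
Late orders: 7.

7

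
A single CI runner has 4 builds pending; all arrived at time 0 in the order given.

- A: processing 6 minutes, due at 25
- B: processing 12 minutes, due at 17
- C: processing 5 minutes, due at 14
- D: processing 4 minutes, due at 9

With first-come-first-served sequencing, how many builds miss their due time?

FIFO (arrival order): A B C D.
A: 0→6, due 25, tardiness 0
B: 6→18, due 17, tardiness 1
C: 18→23, due 14, tardiness 9
D: 23→27, due 9, tardiness 18
Late builds: 3.

3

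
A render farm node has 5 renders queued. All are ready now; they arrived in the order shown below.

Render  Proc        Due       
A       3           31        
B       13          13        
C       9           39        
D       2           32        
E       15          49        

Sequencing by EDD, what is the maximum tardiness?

EDD (increasing due date): B A D C E.
B: 0→13, due 13, tardiness 0
A: 13→16, due 31, tardiness 0
D: 16→18, due 32, tardiness 0
C: 18→27, due 39, tardiness 0
E: 27→42, due 49, tardiness 0
Maximum = 0.

0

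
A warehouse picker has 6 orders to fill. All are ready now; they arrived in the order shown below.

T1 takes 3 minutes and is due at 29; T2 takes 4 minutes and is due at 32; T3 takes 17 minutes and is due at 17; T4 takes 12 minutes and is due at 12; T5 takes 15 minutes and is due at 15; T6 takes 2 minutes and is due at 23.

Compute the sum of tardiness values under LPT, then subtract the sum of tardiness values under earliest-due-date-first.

14

LPT (decreasing processing time): T3 T5 T4 T2 T1 T6.
T3: 0→17, due 17, tardiness 0
T5: 17→32, due 15, tardiness 17
T4: 32→44, due 12, tardiness 32
T2: 44→48, due 32, tardiness 16
T1: 48→51, due 29, tardiness 22
T6: 51→53, due 23, tardiness 30
Sum = 0+17+32+16+22+30 = 117.
EDD (increasing due date): T4 T5 T3 T6 T1 T2.
T4: 0→12, due 12, tardiness 0
T5: 12→27, due 15, tardiness 12
T3: 27→44, due 17, tardiness 27
T6: 44→46, due 23, tardiness 23
T1: 46→49, due 29, tardiness 20
T2: 49→53, due 32, tardiness 21
Sum = 0+12+27+23+20+21 = 103.
Difference = 117 − 103 = 14.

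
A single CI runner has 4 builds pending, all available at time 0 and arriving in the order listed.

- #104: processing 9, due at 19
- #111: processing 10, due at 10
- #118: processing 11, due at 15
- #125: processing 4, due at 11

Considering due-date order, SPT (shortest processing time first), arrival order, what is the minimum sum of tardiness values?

28

EDD (increasing due date): #111 #125 #118 #104.
#111: 0→10, due 10, tardiness 0
#125: 10→14, due 11, tardiness 3
#118: 14→25, due 15, tardiness 10
#104: 25→34, due 19, tardiness 15
Sum = 0+3+10+15 = 28.
SPT (increasing processing time): #125 #104 #111 #118.
#125: 0→4, due 11, tardiness 0
#104: 4→13, due 19, tardiness 0
#111: 13→23, due 10, tardiness 13
#118: 23→34, due 15, tardiness 19
Sum = 0+0+13+19 = 32.
FIFO (arrival order): #104 #111 #118 #125.
#104: 0→9, due 19, tardiness 0
#111: 9→19, due 10, tardiness 9
#118: 19→30, due 15, tardiness 15
#125: 30→34, due 11, tardiness 23
Sum = 0+9+15+23 = 47.
EDD 28, SPT 32, FIFO 47 → minimum 28.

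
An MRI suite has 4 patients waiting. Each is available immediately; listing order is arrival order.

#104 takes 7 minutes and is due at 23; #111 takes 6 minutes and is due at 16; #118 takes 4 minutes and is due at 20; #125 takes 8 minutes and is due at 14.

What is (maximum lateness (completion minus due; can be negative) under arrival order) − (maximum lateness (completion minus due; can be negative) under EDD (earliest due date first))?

9

FIFO (arrival order): #104 #111 #118 #125.
#104: 0→7, due 23, lateness -16
#111: 7→13, due 16, lateness -3
#118: 13→17, due 20, lateness -3
#125: 17→25, due 14, lateness 11
Maximum = 11.
EDD (increasing due date): #125 #111 #118 #104.
#125: 0→8, due 14, lateness -6
#111: 8→14, due 16, lateness -2
#118: 14→18, due 20, lateness -2
#104: 18→25, due 23, lateness 2
Maximum = 2.
Difference = 11 − 2 = 9.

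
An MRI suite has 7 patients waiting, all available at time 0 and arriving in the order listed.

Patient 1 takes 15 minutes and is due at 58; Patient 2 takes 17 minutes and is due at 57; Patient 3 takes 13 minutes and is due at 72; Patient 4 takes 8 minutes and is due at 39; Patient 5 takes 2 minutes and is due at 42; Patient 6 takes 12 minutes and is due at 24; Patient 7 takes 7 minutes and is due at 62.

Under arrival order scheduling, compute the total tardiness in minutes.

FIFO (arrival order): Patient 1 Patient 2 Patient 3 Patient 4 Patient 5 Patient 6 Patient 7.
Patient 1: 0→15, due 58, tardiness 0
Patient 2: 15→32, due 57, tardiness 0
Patient 3: 32→45, due 72, tardiness 0
Patient 4: 45→53, due 39, tardiness 14
Patient 5: 53→55, due 42, tardiness 13
Patient 6: 55→67, due 24, tardiness 43
Patient 7: 67→74, due 62, tardiness 12
Sum = 0+0+0+14+13+43+12 = 82.

82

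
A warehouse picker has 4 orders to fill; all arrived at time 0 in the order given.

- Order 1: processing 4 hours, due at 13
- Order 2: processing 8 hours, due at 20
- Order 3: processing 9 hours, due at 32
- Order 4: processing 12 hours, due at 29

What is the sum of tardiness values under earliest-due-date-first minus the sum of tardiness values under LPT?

-28

EDD (increasing due date): Order 1 Order 2 Order 4 Order 3.
Order 1: 0→4, due 13, tardiness 0
Order 2: 4→12, due 20, tardiness 0
Order 4: 12→24, due 29, tardiness 0
Order 3: 24→33, due 32, tardiness 1
Sum = 0+0+0+1 = 1.
LPT (decreasing processing time): Order 4 Order 3 Order 2 Order 1.
Order 4: 0→12, due 29, tardiness 0
Order 3: 12→21, due 32, tardiness 0
Order 2: 21→29, due 20, tardiness 9
Order 1: 29→33, due 13, tardiness 20
Sum = 0+0+9+20 = 29.
Difference = 1 − 29 = -28.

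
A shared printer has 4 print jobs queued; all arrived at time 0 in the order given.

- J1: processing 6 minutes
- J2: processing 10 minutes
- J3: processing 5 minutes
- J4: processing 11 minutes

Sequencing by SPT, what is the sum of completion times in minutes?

69

SPT (increasing processing time): J3 J1 J2 J4.
J3: 0→5
J1: 5→11
J2: 11→21
J4: 21→32
Sum = 5+11+21+32 = 69.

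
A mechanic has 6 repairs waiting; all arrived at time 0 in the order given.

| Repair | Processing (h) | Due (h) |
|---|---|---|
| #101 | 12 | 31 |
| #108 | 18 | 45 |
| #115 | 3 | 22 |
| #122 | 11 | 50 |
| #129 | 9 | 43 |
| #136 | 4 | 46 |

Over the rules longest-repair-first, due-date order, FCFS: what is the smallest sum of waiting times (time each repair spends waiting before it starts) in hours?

130

LPT (decreasing processing time): #108 #101 #122 #129 #136 #115.
#108: waits 0, runs 0→18
#101: waits 18, runs 18→30
#122: waits 30, runs 30→41
#129: waits 41, runs 41→50
#136: waits 50, runs 50→54
#115: waits 54, runs 54→57
Sum = 0+18+30+41+50+54 = 193.
EDD (increasing due date): #115 #101 #129 #108 #136 #122.
#115: waits 0, runs 0→3
#101: waits 3, runs 3→15
#129: waits 15, runs 15→24
#108: waits 24, runs 24→42
#136: waits 42, runs 42→46
#122: waits 46, runs 46→57
Sum = 0+3+15+24+42+46 = 130.
FIFO (arrival order): #101 #108 #115 #122 #129 #136.
#101: waits 0, runs 0→12
#108: waits 12, runs 12→30
#115: waits 30, runs 30→33
#122: waits 33, runs 33→44
#129: waits 44, runs 44→53
#136: waits 53, runs 53→57
Sum = 0+12+30+33+44+53 = 172.
LPT 193, EDD 130, FIFO 172 → minimum 130.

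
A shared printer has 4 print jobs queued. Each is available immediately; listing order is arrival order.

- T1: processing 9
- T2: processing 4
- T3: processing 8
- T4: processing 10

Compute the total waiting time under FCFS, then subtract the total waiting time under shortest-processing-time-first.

FIFO (arrival order): T1 T2 T3 T4.
T1: waits 0, runs 0→9
T2: waits 9, runs 9→13
T3: waits 13, runs 13→21
T4: waits 21, runs 21→31
Sum = 0+9+13+21 = 43.
SPT (increasing processing time): T2 T3 T1 T4.
T2: waits 0, runs 0→4
T3: waits 4, runs 4→12
T1: waits 12, runs 12→21
T4: waits 21, runs 21→31
Sum = 0+4+12+21 = 37.
Difference = 43 − 37 = 6.

6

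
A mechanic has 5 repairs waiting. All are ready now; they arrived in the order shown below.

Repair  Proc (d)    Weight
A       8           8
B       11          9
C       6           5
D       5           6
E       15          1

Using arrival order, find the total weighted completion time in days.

585

FIFO (arrival order): A B C D E.
A: finishes 8, weight 8, w·C = 64
B: finishes 19, weight 9, w·C = 171
C: finishes 25, weight 5, w·C = 125
D: finishes 30, weight 6, w·C = 180
E: finishes 45, weight 1, w·C = 45
Sum = 64+171+125+180+45 = 585.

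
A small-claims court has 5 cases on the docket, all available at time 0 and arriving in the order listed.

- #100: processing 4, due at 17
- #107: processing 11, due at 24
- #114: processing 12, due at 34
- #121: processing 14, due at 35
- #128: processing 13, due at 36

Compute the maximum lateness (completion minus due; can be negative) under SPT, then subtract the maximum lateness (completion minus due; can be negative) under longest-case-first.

-18

SPT (increasing processing time): #100 #107 #114 #128 #121.
#100: 0→4, due 17, lateness -13
#107: 4→15, due 24, lateness -9
#114: 15→27, due 34, lateness -7
#128: 27→40, due 36, lateness 4
#121: 40→54, due 35, lateness 19
Maximum = 19.
LPT (decreasing processing time): #121 #128 #114 #107 #100.
#121: 0→14, due 35, lateness -21
#128: 14→27, due 36, lateness -9
#114: 27→39, due 34, lateness 5
#107: 39→50, due 24, lateness 26
#100: 50→54, due 17, lateness 37
Maximum = 37.
Difference = 19 − 37 = -18.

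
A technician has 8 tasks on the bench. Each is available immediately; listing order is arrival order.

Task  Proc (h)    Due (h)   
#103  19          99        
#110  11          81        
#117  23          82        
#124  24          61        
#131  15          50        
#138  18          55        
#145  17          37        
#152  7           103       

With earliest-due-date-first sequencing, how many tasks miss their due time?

5

EDD (increasing due date): #145 #131 #138 #124 #110 #117 #103 #152.
#145: 0→17, due 37, tardiness 0
#131: 17→32, due 50, tardiness 0
#138: 32→50, due 55, tardiness 0
#124: 50→74, due 61, tardiness 13
#110: 74→85, due 81, tardiness 4
#117: 85→108, due 82, tardiness 26
#103: 108→127, due 99, tardiness 28
#152: 127→134, due 103, tardiness 31
Late tasks: 5.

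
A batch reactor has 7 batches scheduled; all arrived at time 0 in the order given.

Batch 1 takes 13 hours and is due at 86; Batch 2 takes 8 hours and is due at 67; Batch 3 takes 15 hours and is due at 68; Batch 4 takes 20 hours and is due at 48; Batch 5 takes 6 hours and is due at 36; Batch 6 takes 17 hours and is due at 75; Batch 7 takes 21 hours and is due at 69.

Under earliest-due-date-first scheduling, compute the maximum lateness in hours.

EDD (increasing due date): Batch 5 Batch 4 Batch 2 Batch 3 Batch 7 Batch 6 Batch 1.
Batch 5: 0→6, due 36, lateness -30
Batch 4: 6→26, due 48, lateness -22
Batch 2: 26→34, due 67, lateness -33
Batch 3: 34→49, due 68, lateness -19
Batch 7: 49→70, due 69, lateness 1
Batch 6: 70→87, due 75, lateness 12
Batch 1: 87→100, due 86, lateness 14
Maximum = 14.

14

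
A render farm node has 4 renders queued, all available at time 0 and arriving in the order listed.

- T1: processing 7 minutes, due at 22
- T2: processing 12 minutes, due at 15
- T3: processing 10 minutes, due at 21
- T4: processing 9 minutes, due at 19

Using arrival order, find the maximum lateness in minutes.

19

FIFO (arrival order): T1 T2 T3 T4.
T1: 0→7, due 22, lateness -15
T2: 7→19, due 15, lateness 4
T3: 19→29, due 21, lateness 8
T4: 29→38, due 19, lateness 19
Maximum = 19.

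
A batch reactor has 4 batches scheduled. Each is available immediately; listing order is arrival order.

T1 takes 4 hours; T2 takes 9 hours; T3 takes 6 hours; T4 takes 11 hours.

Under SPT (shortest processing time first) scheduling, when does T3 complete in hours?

SPT (increasing processing time): T1 T3 T2 T4.
T1: 0→4
T3: 4→10

10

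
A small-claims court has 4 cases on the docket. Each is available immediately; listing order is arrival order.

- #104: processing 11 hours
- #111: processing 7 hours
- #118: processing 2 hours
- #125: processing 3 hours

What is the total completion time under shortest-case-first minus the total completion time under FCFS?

SPT (increasing processing time): #118 #125 #111 #104.
#118: 0→2
#125: 2→5
#111: 5→12
#104: 12→23
Sum = 2+5+12+23 = 42.
FIFO (arrival order): #104 #111 #118 #125.
#104: 0→11
#111: 11→18
#118: 18→20
#125: 20→23
Sum = 11+18+20+23 = 72.
Difference = 42 − 72 = -30.

-30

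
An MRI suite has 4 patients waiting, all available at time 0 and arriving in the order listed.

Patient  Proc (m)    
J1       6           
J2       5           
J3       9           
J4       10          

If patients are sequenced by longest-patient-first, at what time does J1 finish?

25

LPT (decreasing processing time): J4 J3 J1 J2.
J4: 0→10
J3: 10→19
J1: 19→25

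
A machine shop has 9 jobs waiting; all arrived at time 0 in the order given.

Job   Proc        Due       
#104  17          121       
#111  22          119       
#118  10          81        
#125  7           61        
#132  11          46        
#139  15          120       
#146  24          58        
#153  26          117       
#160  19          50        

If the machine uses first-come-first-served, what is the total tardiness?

FIFO (arrival order): #104 #111 #118 #125 #132 #139 #146 #153 #160.
#104: 0→17, due 121, tardiness 0
#111: 17→39, due 119, tardiness 0
#118: 39→49, due 81, tardiness 0
#125: 49→56, due 61, tardiness 0
#132: 56→67, due 46, tardiness 21
#139: 67→82, due 120, tardiness 0
#146: 82→106, due 58, tardiness 48
#153: 106→132, due 117, tardiness 15
#160: 132→151, due 50, tardiness 101
Sum = 0+0+0+0+21+0+48+15+101 = 185.

185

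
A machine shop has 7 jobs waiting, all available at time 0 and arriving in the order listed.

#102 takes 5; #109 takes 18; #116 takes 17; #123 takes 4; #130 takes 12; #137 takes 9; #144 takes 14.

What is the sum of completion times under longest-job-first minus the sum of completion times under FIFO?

75

LPT (decreasing processing time): #109 #116 #144 #130 #137 #102 #123.
#109: 0→18
#116: 18→35
#144: 35→49
#130: 49→61
#137: 61→70
#102: 70→75
#123: 75→79
Sum = 18+35+49+61+70+75+79 = 387.
FIFO (arrival order): #102 #109 #116 #123 #130 #137 #144.
#102: 0→5
#109: 5→23
#116: 23→40
#123: 40→44
#130: 44→56
#137: 56→65
#144: 65→79
Sum = 5+23+40+44+56+65+79 = 312.
Difference = 387 − 312 = 75.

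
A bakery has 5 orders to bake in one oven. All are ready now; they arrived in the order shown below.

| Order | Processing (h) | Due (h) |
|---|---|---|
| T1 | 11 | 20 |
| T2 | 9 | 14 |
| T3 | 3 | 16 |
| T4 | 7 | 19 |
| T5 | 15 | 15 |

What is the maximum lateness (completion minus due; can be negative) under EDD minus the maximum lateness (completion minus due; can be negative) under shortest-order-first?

-5

EDD (increasing due date): T2 T5 T3 T4 T1.
T2: 0→9, due 14, lateness -5
T5: 9→24, due 15, lateness 9
T3: 24→27, due 16, lateness 11
T4: 27→34, due 19, lateness 15
T1: 34→45, due 20, lateness 25
Maximum = 25.
SPT (increasing processing time): T3 T4 T2 T1 T5.
T3: 0→3, due 16, lateness -13
T4: 3→10, due 19, lateness -9
T2: 10→19, due 14, lateness 5
T1: 19→30, due 20, lateness 10
T5: 30→45, due 15, lateness 30
Maximum = 30.
Difference = 25 − 30 = -5.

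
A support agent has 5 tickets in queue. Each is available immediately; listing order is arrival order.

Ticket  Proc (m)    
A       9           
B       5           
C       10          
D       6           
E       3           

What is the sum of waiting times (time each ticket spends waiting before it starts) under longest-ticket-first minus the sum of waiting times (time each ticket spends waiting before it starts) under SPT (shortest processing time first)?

36

LPT (decreasing processing time): C A D B E.
C: waits 0, runs 0→10
A: waits 10, runs 10→19
D: waits 19, runs 19→25
B: waits 25, runs 25→30
E: waits 30, runs 30→33
Sum = 0+10+19+25+30 = 84.
SPT (increasing processing time): E B D A C.
E: waits 0, runs 0→3
B: waits 3, runs 3→8
D: waits 8, runs 8→14
A: waits 14, runs 14→23
C: waits 23, runs 23→33
Sum = 0+3+8+14+23 = 48.
Difference = 84 − 48 = 36.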